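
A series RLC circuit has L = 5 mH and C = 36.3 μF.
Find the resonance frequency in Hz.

Step 1 — Resonance condition Im(Z)=0 gives ω₀ = 1/√(LC).
Step 2 — ω₀ = 1/√(0.005·3.63e-05) = 2347 rad/s.
Step 3 — f₀ = ω₀/(2π) = 373.6 Hz.

f₀ = 373.6 Hz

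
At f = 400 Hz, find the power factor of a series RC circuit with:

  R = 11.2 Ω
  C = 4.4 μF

Step 1 — Angular frequency: ω = 2π·f = 2π·400 = 2513 rad/s.
Step 2 — Component impedances:
  R: Z = R = 11.2 Ω
  C: Z = 1/(jωC) = -j/(ω·C) = 0 - j90.43 Ω
Step 3 — Series combination: Z_total = R + C = 11.2 - j90.43 Ω = 91.12∠-82.9° Ω.
Step 4 — Power factor: PF = cos(φ) = Re(Z)/|Z| = 11.2/91.12 = 0.1229.
Step 5 — Type: Im(Z) = -90.43 ⇒ leading (phase φ = -82.9°).

PF = 0.1229 (leading, φ = -82.9°)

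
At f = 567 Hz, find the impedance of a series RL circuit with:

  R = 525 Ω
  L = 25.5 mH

Step 1 — Angular frequency: ω = 2π·f = 2π·567 = 3563 rad/s.
Step 2 — Component impedances:
  R: Z = R = 525 Ω
  L: Z = jωL = j·3563·0.0255 = 0 + j90.85 Ω
Step 3 — Series combination: Z_total = R + L = 525 + j90.85 Ω = 532.8∠9.8° Ω.

Z = 525 + j90.85 Ω = 532.8∠9.8° Ω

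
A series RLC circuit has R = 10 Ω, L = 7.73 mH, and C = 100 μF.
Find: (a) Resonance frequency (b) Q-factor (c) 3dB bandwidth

Step 1 — Resonance condition Im(Z)=0 gives ω₀ = 1/√(LC).
Step 2 — ω₀ = 1/√(0.00773·0.0001) = 1137 rad/s.
Step 3 — f₀ = ω₀/(2π) = 181 Hz.
Step 4 — Series Q: Q = ω₀L/R = 1137·0.00773/10 = 0.8792.
Step 5 — 3dB bandwidth: Δω = ω₀/Q = 1294 rad/s; BW = Δω/(2π) = 205.9 Hz.

(a) f₀ = 181 Hz  (b) Q = 0.8792  (c) BW = 205.9 Hz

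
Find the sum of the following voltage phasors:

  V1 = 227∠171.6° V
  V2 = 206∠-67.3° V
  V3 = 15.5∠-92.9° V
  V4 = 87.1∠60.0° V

Step 1 — Convert each phasor to rectangular form:
  V1 = 227·(cos(171.6°) + j·sin(171.6°)) = -224.6 + j33.16 V
  V2 = 206·(cos(-67.3°) + j·sin(-67.3°)) = 79.5 - j190 V
  V3 = 15.5·(cos(-92.9°) + j·sin(-92.9°)) = -0.7842 - j15.48 V
  V4 = 87.1·(cos(60.0°) + j·sin(60.0°)) = 43.55 + j75.43 V
Step 2 — Sum components: V_total = -102.3 - j96.93 V.
Step 3 — Convert to polar: |V_total| = 140.9 V, ∠V_total = -136.5°.

V_total = 140.9∠-136.5° V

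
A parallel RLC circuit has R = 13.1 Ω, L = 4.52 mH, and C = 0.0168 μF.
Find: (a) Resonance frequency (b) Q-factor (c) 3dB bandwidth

Step 1 — Resonance: ω₀ = 1/√(LC) = 1/√(0.00452·1.68e-08) = 1.148e+05 rad/s.
Step 2 — f₀ = ω₀/(2π) = 1.826e+04 Hz.
Step 3 — Parallel Q: Q = R/(ω₀L) = 13.1/(1.148e+05·0.00452) = 0.02526.
Step 4 — Bandwidth: Δω = ω₀/Q = 4.544e+06 rad/s; BW = Δω/(2π) = 7.232e+05 Hz.

(a) f₀ = 1.826e+04 Hz  (b) Q = 0.02526  (c) BW = 7.232e+05 Hz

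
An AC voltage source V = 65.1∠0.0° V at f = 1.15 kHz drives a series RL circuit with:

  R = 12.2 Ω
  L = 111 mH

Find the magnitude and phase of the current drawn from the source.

Step 1 — Angular frequency: ω = 2π·f = 2π·1150 = 7226 rad/s.
Step 2 — Component impedances:
  R: Z = R = 12.2 Ω
  L: Z = jωL = j·7226·0.111 = 0 + j802 Ω
Step 3 — Series combination: Z_total = R + L = 12.2 + j802 Ω = 802.1∠89.1° Ω.
Step 4 — Source phasor: V = 65.1∠0.0° V = 65.1 V.
Step 5 — Ohm's law: I = V / Z_total = (65.1) / (12.2 + j802) = 0.001234 - j0.08115 A.
Step 6 — Convert to polar: |I| = 0.08116 A, ∠I = -89.1°.

I = 0.08116∠-89.1° A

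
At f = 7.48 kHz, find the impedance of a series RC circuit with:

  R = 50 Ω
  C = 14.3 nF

Step 1 — Angular frequency: ω = 2π·f = 2π·7480 = 4.7e+04 rad/s.
Step 2 — Component impedances:
  R: Z = R = 50 Ω
  C: Z = 1/(jωC) = -j/(ω·C) = 0 - j1488 Ω
Step 3 — Series combination: Z_total = R + C = 50 - j1488 Ω = 1489∠-88.1° Ω.

Z = 50 - j1488 Ω = 1489∠-88.1° Ω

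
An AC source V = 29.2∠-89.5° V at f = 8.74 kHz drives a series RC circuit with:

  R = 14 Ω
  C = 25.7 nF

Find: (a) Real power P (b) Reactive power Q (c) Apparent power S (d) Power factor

Step 1 — Angular frequency: ω = 2π·f = 2π·8740 = 5.492e+04 rad/s.
Step 2 — Component impedances:
  R: Z = R = 14 Ω
  C: Z = 1/(jωC) = -j/(ω·C) = 0 - j708.6 Ω
Step 3 — Series combination: Z_total = R + C = 14 - j708.6 Ω = 708.7∠-88.9° Ω.
Step 4 — Source phasor: V = 29.2∠-89.5° V = 0.2548 - j29.2 V.
Step 5 — Current: I = V / Z = 0.0412 - j0.0004544 A = 0.0412∠-0.6° A.
Step 6 — Complex power: S = V·I* = 0.02377 - j1.203 VA.
Step 7 — Real power: P = Re(S) = 0.02377 W.
Step 8 — Reactive power: Q = Im(S) = -1.203 VAR.
Step 9 — Apparent power: |S| = 1.203 VA.
Step 10 — Power factor: PF = P/|S| = 0.01975 (leading).

(a) P = 0.02377 W  (b) Q = -1.203 VAR  (c) S = 1.203 VA  (d) PF = 0.01975 (leading)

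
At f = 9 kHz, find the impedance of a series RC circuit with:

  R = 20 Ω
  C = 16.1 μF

Step 1 — Angular frequency: ω = 2π·f = 2π·9000 = 5.655e+04 rad/s.
Step 2 — Component impedances:
  R: Z = R = 20 Ω
  C: Z = 1/(jωC) = -j/(ω·C) = 0 - j1.098 Ω
Step 3 — Series combination: Z_total = R + C = 20 - j1.098 Ω = 20.03∠-3.1° Ω.

Z = 20 - j1.098 Ω = 20.03∠-3.1° Ω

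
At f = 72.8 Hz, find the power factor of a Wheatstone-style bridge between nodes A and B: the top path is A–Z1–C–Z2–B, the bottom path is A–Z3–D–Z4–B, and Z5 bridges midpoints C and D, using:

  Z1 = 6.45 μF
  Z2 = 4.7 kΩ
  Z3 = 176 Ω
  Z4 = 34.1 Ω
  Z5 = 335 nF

Step 1 — Angular frequency: ω = 2π·f = 2π·72.8 = 457.4 rad/s.
Step 2 — Component impedances:
  Z1: Z = 1/(jωC) = -j/(ω·C) = 0 - j338.9 Ω
  Z2: Z = R = 4700 Ω
  Z3: Z = R = 176 Ω
  Z4: Z = R = 34.1 Ω
  Z5: Z = 1/(jωC) = -j/(ω·C) = 0 - j6526 Ω
Step 3 — Bridge requires nodal analysis (the Z5 bridge couples midpoints C and D, so the two paths cannot be reduced to a simple series/parallel combination). Setting node B to ground and injecting 1 A at node A, the 3-node admittance system at A, C, D solves to V_A = Z_AB = 201.7 - j4.708 Ω = 201.8∠-1.3° Ω.
Step 4 — Power factor: PF = cos(φ) = Re(Z)/|Z| = 201.72/201.775 = 0.9997.
Step 5 — Type: Im(Z) = -4.708 ⇒ leading (phase φ = -1.3°).

PF = 0.9997 (leading, φ = -1.3°)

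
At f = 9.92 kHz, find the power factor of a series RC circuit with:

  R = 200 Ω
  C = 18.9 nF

Step 1 — Angular frequency: ω = 2π·f = 2π·9920 = 6.233e+04 rad/s.
Step 2 — Component impedances:
  R: Z = R = 200 Ω
  C: Z = 1/(jωC) = -j/(ω·C) = 0 - j848.9 Ω
Step 3 — Series combination: Z_total = R + C = 200 - j848.9 Ω = 872.1∠-76.7° Ω.
Step 4 — Power factor: PF = cos(φ) = Re(Z)/|Z| = 200/872.1 = 0.2293.
Step 5 — Type: Im(Z) = -848.9 ⇒ leading (phase φ = -76.7°).

PF = 0.2293 (leading, φ = -76.7°)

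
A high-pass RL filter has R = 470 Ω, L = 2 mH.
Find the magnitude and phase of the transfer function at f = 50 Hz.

Step 1 — Angular frequency: ω = 2π·50 = 314.2 rad/s.
Step 2 — Transfer function: H(jω) = jωL/(R + jωL).
Step 3 — Numerator jωL = j·0.6283; denominator R + jωL = 470 + j0.6283.
Step 4 — H = 1.787e-06 + j0.001337.
Step 5 — Magnitude: |H| = 0.001337 (-57.5 dB); phase: φ = 89.9°.

|H| = 0.001337 (-57.5 dB), φ = 89.9°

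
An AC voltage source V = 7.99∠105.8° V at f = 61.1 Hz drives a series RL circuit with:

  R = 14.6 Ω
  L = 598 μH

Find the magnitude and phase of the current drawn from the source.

Step 1 — Angular frequency: ω = 2π·f = 2π·61.1 = 383.9 rad/s.
Step 2 — Component impedances:
  R: Z = R = 14.6 Ω
  L: Z = jωL = j·383.9·0.000598 = 0 + j0.2296 Ω
Step 3 — Series combination: Z_total = R + L = 14.6 + j0.2296 Ω = 14.6∠0.9° Ω.
Step 4 — Source phasor: V = 7.99∠105.8° V = -2.176 + j7.688 V.
Step 5 — Ohm's law: I = V / Z_total = (-2.176 + j7.688) / (14.6 + j0.2296) = -0.1407 + j0.5288 A.
Step 6 — Convert to polar: |I| = 0.5472 A, ∠I = 104.9°.

I = 0.5472∠104.9° A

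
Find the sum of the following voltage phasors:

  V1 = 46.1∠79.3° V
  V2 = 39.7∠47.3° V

Step 1 — Convert each phasor to rectangular form:
  V1 = 46.1·(cos(79.3°) + j·sin(79.3°)) = 8.559 + j45.3 V
  V2 = 39.7·(cos(47.3°) + j·sin(47.3°)) = 26.92 + j29.18 V
Step 2 — Sum components: V_total = 35.48 + j74.47 V.
Step 3 — Convert to polar: |V_total| = 82.5 V, ∠V_total = 64.5°.

V_total = 82.5∠64.5° V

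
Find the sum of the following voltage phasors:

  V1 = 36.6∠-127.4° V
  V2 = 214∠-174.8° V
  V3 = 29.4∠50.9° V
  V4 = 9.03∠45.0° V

Step 1 — Convert each phasor to rectangular form:
  V1 = 36.6·(cos(-127.4°) + j·sin(-127.4°)) = -22.23 - j29.08 V
  V2 = 214·(cos(-174.8°) + j·sin(-174.8°)) = -213.1 - j19.4 V
  V3 = 29.4·(cos(50.9°) + j·sin(50.9°)) = 18.54 + j22.82 V
  V4 = 9.03·(cos(45.0°) + j·sin(45.0°)) = 6.385 + j6.385 V
Step 2 — Sum components: V_total = -210.4 - j19.27 V.
Step 3 — Convert to polar: |V_total| = 211.3 V, ∠V_total = -174.8°.

V_total = 211.3∠-174.8° V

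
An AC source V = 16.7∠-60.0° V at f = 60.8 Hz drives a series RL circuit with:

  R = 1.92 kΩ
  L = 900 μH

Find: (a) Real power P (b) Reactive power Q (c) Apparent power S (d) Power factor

Step 1 — Angular frequency: ω = 2π·f = 2π·60.8 = 382 rad/s.
Step 2 — Component impedances:
  R: Z = R = 1920 Ω
  L: Z = jωL = j·382·0.0009 = 0 + j0.3438 Ω
Step 3 — Series combination: Z_total = R + L = 1920 + j0.3438 Ω = 1920∠0.0° Ω.
Step 4 — Source phasor: V = 16.7∠-60.0° V = 8.35 - j14.46 V.
Step 5 — Current: I = V / Z = 0.004348 - j0.007533 A = 0.008698∠-60.0° A.
Step 6 — Complex power: S = V·I* = 0.1453 + j2.601e-05 VA.
Step 7 — Real power: P = Re(S) = 0.1453 W.
Step 8 — Reactive power: Q = Im(S) = 2.601e-05 VAR.
Step 9 — Apparent power: |S| = 0.1453 VA.
Step 10 — Power factor: PF = P/|S| = 1 (lagging).

(a) P = 0.1453 W  (b) Q = 2.601e-05 VAR  (c) S = 0.1453 VA  (d) PF = 1 (lagging)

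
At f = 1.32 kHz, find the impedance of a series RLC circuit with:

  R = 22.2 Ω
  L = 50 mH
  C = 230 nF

Step 1 — Angular frequency: ω = 2π·f = 2π·1320 = 8294 rad/s.
Step 2 — Component impedances:
  R: Z = R = 22.2 Ω
  L: Z = jωL = j·8294·0.05 = 0 + j414.7 Ω
  C: Z = 1/(jωC) = -j/(ω·C) = 0 - j524.2 Ω
Step 3 — Series combination: Z_total = R + L + C = 22.2 - j109.5 Ω = 111.8∠-78.5° Ω.

Z = 22.2 - j109.5 Ω = 111.8∠-78.5° Ω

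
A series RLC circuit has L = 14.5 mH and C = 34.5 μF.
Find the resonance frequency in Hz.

Step 1 — Resonance condition Im(Z)=0 gives ω₀ = 1/√(LC).
Step 2 — ω₀ = 1/√(0.0145·3.45e-05) = 1414 rad/s.
Step 3 — f₀ = ω₀/(2π) = 225 Hz.

f₀ = 225 Hz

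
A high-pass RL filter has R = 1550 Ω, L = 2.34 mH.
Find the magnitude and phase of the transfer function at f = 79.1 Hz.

Step 1 — Angular frequency: ω = 2π·79.1 = 497 rad/s.
Step 2 — Transfer function: H(jω) = jωL/(R + jωL).
Step 3 — Numerator jωL = j·1.163; denominator R + jωL = 1550 + j1.163.
Step 4 — H = 5.63e-07 + j0.0007503.
Step 5 — Magnitude: |H| = 0.0007503 (-62.5 dB); phase: φ = 90.0°.

|H| = 0.0007503 (-62.5 dB), φ = 90.0°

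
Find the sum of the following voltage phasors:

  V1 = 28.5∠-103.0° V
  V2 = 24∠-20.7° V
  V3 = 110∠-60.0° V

Step 1 — Convert each phasor to rectangular form:
  V1 = 28.5·(cos(-103.0°) + j·sin(-103.0°)) = -6.411 - j27.77 V
  V2 = 24·(cos(-20.7°) + j·sin(-20.7°)) = 22.45 - j8.483 V
  V3 = 110·(cos(-60.0°) + j·sin(-60.0°)) = 55 - j95.26 V
Step 2 — Sum components: V_total = 71.04 - j131.5 V.
Step 3 — Convert to polar: |V_total| = 149.5 V, ∠V_total = -61.6°.

V_total = 149.5∠-61.6° V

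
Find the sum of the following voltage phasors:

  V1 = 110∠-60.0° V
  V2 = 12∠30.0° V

Step 1 — Convert each phasor to rectangular form:
  V1 = 110·(cos(-60.0°) + j·sin(-60.0°)) = 55 - j95.26 V
  V2 = 12·(cos(30.0°) + j·sin(30.0°)) = 10.39 + j6 V
Step 2 — Sum components: V_total = 65.39 - j89.26 V.
Step 3 — Convert to polar: |V_total| = 110.7 V, ∠V_total = -53.8°.

V_total = 110.7∠-53.8° V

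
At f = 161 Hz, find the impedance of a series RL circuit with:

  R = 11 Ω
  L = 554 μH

Step 1 — Angular frequency: ω = 2π·f = 2π·161 = 1012 rad/s.
Step 2 — Component impedances:
  R: Z = R = 11 Ω
  L: Z = jωL = j·1012·0.000554 = 0 + j0.5604 Ω
Step 3 — Series combination: Z_total = R + L = 11 + j0.5604 Ω = 11.01∠2.9° Ω.

Z = 11 + j0.5604 Ω = 11.01∠2.9° Ω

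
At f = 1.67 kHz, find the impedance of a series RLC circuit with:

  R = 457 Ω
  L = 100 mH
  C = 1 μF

Step 1 — Angular frequency: ω = 2π·f = 2π·1670 = 1.049e+04 rad/s.
Step 2 — Component impedances:
  R: Z = R = 457 Ω
  L: Z = jωL = j·1.049e+04·0.1 = 0 + j1049 Ω
  C: Z = 1/(jωC) = -j/(ω·C) = 0 - j95.3 Ω
Step 3 — Series combination: Z_total = R + L + C = 457 + j954 Ω = 1058∠64.4° Ω.

Z = 457 + j954 Ω = 1058∠64.4° Ω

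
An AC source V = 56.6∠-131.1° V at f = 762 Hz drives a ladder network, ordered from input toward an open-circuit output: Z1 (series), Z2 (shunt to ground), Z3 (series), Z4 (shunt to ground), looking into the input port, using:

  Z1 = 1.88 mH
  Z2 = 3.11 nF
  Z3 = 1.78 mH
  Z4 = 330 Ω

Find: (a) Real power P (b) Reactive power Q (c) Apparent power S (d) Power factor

Step 1 — Angular frequency: ω = 2π·f = 2π·762 = 4788 rad/s.
Step 2 — Component impedances:
  Z1: Z = jωL = j·4788·0.00188 = 0 + j9.001 Ω
  Z2: Z = 1/(jωC) = -j/(ω·C) = 0 - j6.716e+04 Ω
  Z3: Z = jωL = j·4788·0.00178 = 0 + j8.522 Ω
  Z4: Z = R = 330 Ω
Step 3 — Ladder network (open output): work backward from the far end, alternating series and parallel combinations. Z_in = 330.1 + j15.9 Ω = 330.5∠2.8° Ω.
Step 4 — Source phasor: V = 56.6∠-131.1° V = -37.21 - j42.65 V.
Step 5 — Current: I = V / Z = -0.1187 - j0.1235 A = 0.1713∠-133.9° A.
Step 6 — Complex power: S = V·I* = 9.683 + j0.4665 VA.
Step 7 — Real power: P = Re(S) = 9.683 W.
Step 8 — Reactive power: Q = Im(S) = 0.4665 VAR.
Step 9 — Apparent power: |S| = 9.694 VA.
Step 10 — Power factor: PF = P/|S| = 0.9988 (lagging).

(a) P = 9.683 W  (b) Q = 0.4665 VAR  (c) S = 9.694 VA  (d) PF = 0.9988 (lagging)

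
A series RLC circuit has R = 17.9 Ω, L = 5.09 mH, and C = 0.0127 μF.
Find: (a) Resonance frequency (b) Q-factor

Step 1 — Resonance condition Im(Z)=0 gives ω₀ = 1/√(LC).
Step 2 — ω₀ = 1/√(0.00509·1.27e-08) = 1.244e+05 rad/s.
Step 3 — f₀ = ω₀/(2π) = 1.98e+04 Hz.
Step 4 — Series Q: Q = ω₀L/R = 1.244e+05·0.00509/17.9 = 35.37.

(a) f₀ = 1.98e+04 Hz  (b) Q = 35.37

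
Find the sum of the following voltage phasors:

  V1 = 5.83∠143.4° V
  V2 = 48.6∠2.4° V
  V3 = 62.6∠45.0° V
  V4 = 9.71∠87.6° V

Step 1 — Convert each phasor to rectangular form:
  V1 = 5.83·(cos(143.4°) + j·sin(143.4°)) = -4.68 + j3.476 V
  V2 = 48.6·(cos(2.4°) + j·sin(2.4°)) = 48.56 + j2.035 V
  V3 = 62.6·(cos(45.0°) + j·sin(45.0°)) = 44.26 + j44.26 V
  V4 = 9.71·(cos(87.6°) + j·sin(87.6°)) = 0.4066 + j9.701 V
Step 2 — Sum components: V_total = 88.55 + j59.48 V.
Step 3 — Convert to polar: |V_total| = 106.7 V, ∠V_total = 33.9°.

V_total = 106.7∠33.9° V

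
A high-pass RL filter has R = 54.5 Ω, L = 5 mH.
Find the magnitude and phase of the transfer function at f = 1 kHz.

Step 1 — Angular frequency: ω = 2π·1000 = 6283 rad/s.
Step 2 — Transfer function: H(jω) = jωL/(R + jωL).
Step 3 — Numerator jωL = j·31.42; denominator R + jωL = 54.5 + j31.42.
Step 4 — H = 0.2494 + j0.4327.
Step 5 — Magnitude: |H| = 0.4994 (-6.0 dB); phase: φ = 60.0°.

|H| = 0.4994 (-6.0 dB), φ = 60.0°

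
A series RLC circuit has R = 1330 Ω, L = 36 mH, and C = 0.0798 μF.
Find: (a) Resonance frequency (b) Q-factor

Step 1 — Resonance condition Im(Z)=0 gives ω₀ = 1/√(LC).
Step 2 — ω₀ = 1/√(0.036·7.98e-08) = 1.866e+04 rad/s.
Step 3 — f₀ = ω₀/(2π) = 2969 Hz.
Step 4 — Series Q: Q = ω₀L/R = 1.866e+04·0.036/1330 = 0.505.

(a) f₀ = 2969 Hz  (b) Q = 0.505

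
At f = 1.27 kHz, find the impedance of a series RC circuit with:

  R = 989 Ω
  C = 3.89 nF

Step 1 — Angular frequency: ω = 2π·f = 2π·1270 = 7980 rad/s.
Step 2 — Component impedances:
  R: Z = R = 989 Ω
  C: Z = 1/(jωC) = -j/(ω·C) = 0 - j3.222e+04 Ω
Step 3 — Series combination: Z_total = R + C = 989 - j3.222e+04 Ω = 3.223e+04∠-88.2° Ω.

Z = 989 - j3.222e+04 Ω = 3.223e+04∠-88.2° Ω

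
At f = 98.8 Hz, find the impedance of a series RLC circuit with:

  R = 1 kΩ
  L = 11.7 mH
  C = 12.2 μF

Step 1 — Angular frequency: ω = 2π·f = 2π·98.8 = 620.8 rad/s.
Step 2 — Component impedances:
  R: Z = R = 1000 Ω
  L: Z = jωL = j·620.8·0.0117 = 0 + j7.263 Ω
  C: Z = 1/(jωC) = -j/(ω·C) = 0 - j132 Ω
Step 3 — Series combination: Z_total = R + L + C = 1000 - j124.8 Ω = 1008∠-7.1° Ω.

Z = 1000 - j124.8 Ω = 1008∠-7.1° Ω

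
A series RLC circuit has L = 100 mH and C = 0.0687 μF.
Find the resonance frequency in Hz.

Step 1 — Resonance condition Im(Z)=0 gives ω₀ = 1/√(LC).
Step 2 — ω₀ = 1/√(0.1·6.87e-08) = 1.206e+04 rad/s.
Step 3 — f₀ = ω₀/(2π) = 1920 Hz.

f₀ = 1920 Hz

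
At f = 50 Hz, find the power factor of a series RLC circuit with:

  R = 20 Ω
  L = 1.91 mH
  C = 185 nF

Step 1 — Angular frequency: ω = 2π·f = 2π·50 = 314.2 rad/s.
Step 2 — Component impedances:
  R: Z = R = 20 Ω
  L: Z = jωL = j·314.2·0.00191 = 0 + j0.6 Ω
  C: Z = 1/(jωC) = -j/(ω·C) = 0 - j1.721e+04 Ω
Step 3 — Series combination: Z_total = R + L + C = 20 - j1.721e+04 Ω = 1.721e+04∠-89.9° Ω.
Step 4 — Power factor: PF = cos(φ) = Re(Z)/|Z| = 20/1.721e+04 = 0.001162.
Step 5 — Type: Im(Z) = -1.721e+04 ⇒ leading (phase φ = -89.9°).

PF = 0.001162 (leading, φ = -89.9°)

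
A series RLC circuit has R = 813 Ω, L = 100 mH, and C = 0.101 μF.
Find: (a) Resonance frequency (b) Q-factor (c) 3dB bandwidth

Step 1 — Resonance condition Im(Z)=0 gives ω₀ = 1/√(LC).
Step 2 — ω₀ = 1/√(0.1·1.01e-07) = 9950 rad/s.
Step 3 — f₀ = ω₀/(2π) = 1584 Hz.
Step 4 — Series Q: Q = ω₀L/R = 9950·0.1/813 = 1.224.
Step 5 — 3dB bandwidth: Δω = ω₀/Q = 8130 rad/s; BW = Δω/(2π) = 1294 Hz.

(a) f₀ = 1584 Hz  (b) Q = 1.224  (c) BW = 1294 Hz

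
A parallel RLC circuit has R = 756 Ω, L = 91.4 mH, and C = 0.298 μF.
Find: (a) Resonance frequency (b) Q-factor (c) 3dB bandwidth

Step 1 — Resonance: ω₀ = 1/√(LC) = 1/√(0.0914·2.98e-07) = 6059 rad/s.
Step 2 — f₀ = ω₀/(2π) = 964.4 Hz.
Step 3 — Parallel Q: Q = R/(ω₀L) = 756/(6059·0.0914) = 1.365.
Step 4 — Bandwidth: Δω = ω₀/Q = 4439 rad/s; BW = Δω/(2π) = 706.5 Hz.

(a) f₀ = 964.4 Hz  (b) Q = 1.365  (c) BW = 706.5 Hz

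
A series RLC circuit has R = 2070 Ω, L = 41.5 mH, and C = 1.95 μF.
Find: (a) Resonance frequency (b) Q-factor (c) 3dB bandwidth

Step 1 — Resonance condition Im(Z)=0 gives ω₀ = 1/√(LC).
Step 2 — ω₀ = 1/√(0.0415·1.95e-06) = 3515 rad/s.
Step 3 — f₀ = ω₀/(2π) = 559.5 Hz.
Step 4 — Series Q: Q = ω₀L/R = 3515·0.0415/2070 = 0.07048.
Step 5 — 3dB bandwidth: Δω = ω₀/Q = 4.988e+04 rad/s; BW = Δω/(2π) = 7939 Hz.

(a) f₀ = 559.5 Hz  (b) Q = 0.07048  (c) BW = 7939 Hz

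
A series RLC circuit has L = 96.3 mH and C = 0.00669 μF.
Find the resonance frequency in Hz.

Step 1 — Resonance condition Im(Z)=0 gives ω₀ = 1/√(LC).
Step 2 — ω₀ = 1/√(0.0963·6.69e-09) = 3.94e+04 rad/s.
Step 3 — f₀ = ω₀/(2π) = 6270 Hz.

f₀ = 6270 Hz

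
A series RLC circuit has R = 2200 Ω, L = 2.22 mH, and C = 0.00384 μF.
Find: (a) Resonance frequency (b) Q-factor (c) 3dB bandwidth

Step 1 — Resonance condition Im(Z)=0 gives ω₀ = 1/√(LC).
Step 2 — ω₀ = 1/√(0.00222·3.84e-09) = 3.425e+05 rad/s.
Step 3 — f₀ = ω₀/(2π) = 5.451e+04 Hz.
Step 4 — Series Q: Q = ω₀L/R = 3.425e+05·0.00222/2200 = 0.3456.
Step 5 — 3dB bandwidth: Δω = ω₀/Q = 9.91e+05 rad/s; BW = Δω/(2π) = 1.577e+05 Hz.

(a) f₀ = 5.451e+04 Hz  (b) Q = 0.3456  (c) BW = 1.577e+05 Hz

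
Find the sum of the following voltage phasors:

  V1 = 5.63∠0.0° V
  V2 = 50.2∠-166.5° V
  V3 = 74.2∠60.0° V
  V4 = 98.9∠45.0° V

Step 1 — Convert each phasor to rectangular form:
  V1 = 5.63·(cos(0.0°) + j·sin(0.0°)) = 5.63 V
  V2 = 50.2·(cos(-166.5°) + j·sin(-166.5°)) = -48.81 - j11.72 V
  V3 = 74.2·(cos(60.0°) + j·sin(60.0°)) = 37.1 + j64.26 V
  V4 = 98.9·(cos(45.0°) + j·sin(45.0°)) = 69.93 + j69.93 V
Step 2 — Sum components: V_total = 63.85 + j122.5 V.
Step 3 — Convert to polar: |V_total| = 138.1 V, ∠V_total = 62.5°.

V_total = 138.1∠62.5° V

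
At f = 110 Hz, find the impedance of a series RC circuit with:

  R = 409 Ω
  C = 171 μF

Step 1 — Angular frequency: ω = 2π·f = 2π·110 = 691.2 rad/s.
Step 2 — Component impedances:
  R: Z = R = 409 Ω
  C: Z = 1/(jωC) = -j/(ω·C) = 0 - j8.461 Ω
Step 3 — Series combination: Z_total = R + C = 409 - j8.461 Ω = 409.1∠-1.2° Ω.

Z = 409 - j8.461 Ω = 409.1∠-1.2° Ω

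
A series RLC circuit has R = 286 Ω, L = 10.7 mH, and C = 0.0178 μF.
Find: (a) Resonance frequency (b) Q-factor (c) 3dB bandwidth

Step 1 — Resonance: ω₀ = 1/√(LC) = 1/√(0.0107·1.78e-08) = 7.246e+04 rad/s.
Step 2 — f₀ = ω₀/(2π) = 1.153e+04 Hz.
Step 3 — Series Q: Q = ω₀L/R = 7.246e+04·0.0107/286 = 2.711.
Step 4 — Bandwidth: Δω = ω₀/Q = 2.673e+04 rad/s; BW = Δω/(2π) = 4254 Hz.

(a) f₀ = 1.153e+04 Hz  (b) Q = 2.711  (c) BW = 4254 Hz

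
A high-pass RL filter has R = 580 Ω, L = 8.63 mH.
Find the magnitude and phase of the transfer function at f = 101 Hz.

Step 1 — Angular frequency: ω = 2π·101 = 634.6 rad/s.
Step 2 — Transfer function: H(jω) = jωL/(R + jωL).
Step 3 — Numerator jωL = j·5.477; denominator R + jωL = 580 + j5.477.
Step 4 — H = 8.915e-05 + j0.009442.
Step 5 — Magnitude: |H| = 0.009442 (-40.5 dB); phase: φ = 89.5°.

|H| = 0.009442 (-40.5 dB), φ = 89.5°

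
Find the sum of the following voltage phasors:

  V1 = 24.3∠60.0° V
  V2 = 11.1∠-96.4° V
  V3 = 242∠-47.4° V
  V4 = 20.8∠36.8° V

Step 1 — Convert each phasor to rectangular form:
  V1 = 24.3·(cos(60.0°) + j·sin(60.0°)) = 12.15 + j21.04 V
  V2 = 11.1·(cos(-96.4°) + j·sin(-96.4°)) = -1.237 - j11.03 V
  V3 = 242·(cos(-47.4°) + j·sin(-47.4°)) = 163.8 - j178.1 V
  V4 = 20.8·(cos(36.8°) + j·sin(36.8°)) = 16.66 + j12.46 V
Step 2 — Sum components: V_total = 191.4 - j155.7 V.
Step 3 — Convert to polar: |V_total| = 246.7 V, ∠V_total = -39.1°.

V_total = 246.7∠-39.1° V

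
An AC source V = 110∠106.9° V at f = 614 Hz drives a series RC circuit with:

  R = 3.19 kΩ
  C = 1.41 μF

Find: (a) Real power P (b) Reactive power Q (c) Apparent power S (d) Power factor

Step 1 — Angular frequency: ω = 2π·f = 2π·614 = 3858 rad/s.
Step 2 — Component impedances:
  R: Z = R = 3190 Ω
  C: Z = 1/(jωC) = -j/(ω·C) = 0 - j183.8 Ω
Step 3 — Series combination: Z_total = R + C = 3190 - j183.8 Ω = 3195∠-3.3° Ω.
Step 4 — Source phasor: V = 110∠106.9° V = -31.98 + j105.2 V.
Step 5 — Current: I = V / Z = -0.01189 + j0.03231 A = 0.03443∠110.2° A.
Step 6 — Complex power: S = V·I* = 3.781 - j0.2179 VA.
Step 7 — Real power: P = Re(S) = 3.781 W.
Step 8 — Reactive power: Q = Im(S) = -0.2179 VAR.
Step 9 — Apparent power: |S| = 3.787 VA.
Step 10 — Power factor: PF = P/|S| = 0.9983 (leading).

(a) P = 3.781 W  (b) Q = -0.2179 VAR  (c) S = 3.787 VA  (d) PF = 0.9983 (leading)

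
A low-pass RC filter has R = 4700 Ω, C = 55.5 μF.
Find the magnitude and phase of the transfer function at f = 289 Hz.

Step 1 — Angular frequency: ω = 2π·289 = 1816 rad/s.
Step 2 — Transfer function: H(jω) = 1/(1 + jωRC).
Step 3 — Denominator: 1 + jωRC = 1 + j·1816·4700·5.55e-05 = 1 + j473.7.
Step 4 — H = 4.457e-06 - j0.002111.
Step 5 — Magnitude: |H| = 0.002111 (-53.5 dB); phase: φ = -89.9°.

|H| = 0.002111 (-53.5 dB), φ = -89.9°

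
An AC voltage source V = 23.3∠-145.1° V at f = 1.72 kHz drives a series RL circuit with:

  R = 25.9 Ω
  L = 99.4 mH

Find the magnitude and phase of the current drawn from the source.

Step 1 — Angular frequency: ω = 2π·f = 2π·1720 = 1.081e+04 rad/s.
Step 2 — Component impedances:
  R: Z = R = 25.9 Ω
  L: Z = jωL = j·1.081e+04·0.0994 = 0 + j1074 Ω
Step 3 — Series combination: Z_total = R + L = 25.9 + j1074 Ω = 1075∠88.6° Ω.
Step 4 — Source phasor: V = 23.3∠-145.1° V = -19.11 - j13.33 V.
Step 5 — Ohm's law: I = V / Z_total = (-19.11 - j13.33) / (25.9 + j1074) = -0.01283 + j0.01748 A.
Step 6 — Convert to polar: |I| = 0.02168 A, ∠I = 126.3°.

I = 0.02168∠126.3° A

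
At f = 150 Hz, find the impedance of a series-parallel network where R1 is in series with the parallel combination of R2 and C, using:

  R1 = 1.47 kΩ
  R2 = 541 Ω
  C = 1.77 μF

Step 1 — Angular frequency: ω = 2π·f = 2π·150 = 942.5 rad/s.
Step 2 — Component impedances:
  R1: Z = R = 1470 Ω
  R2: Z = R = 541 Ω
  C: Z = 1/(jωC) = -j/(ω·C) = 0 - j599.5 Ω
Step 3 — Parallel branch: R2 || C = 1/(1/R2 + 1/C) = 298.2 - j269.1 Ω.
Step 4 — Series with R1: Z_total = R1 + (R2 || C) = 1768 - j269.1 Ω = 1789∠-8.7° Ω.

Z = 1768 - j269.1 Ω = 1789∠-8.7° Ω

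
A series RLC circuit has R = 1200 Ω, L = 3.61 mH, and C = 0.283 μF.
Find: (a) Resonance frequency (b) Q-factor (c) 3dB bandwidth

Step 1 — Resonance: ω₀ = 1/√(LC) = 1/√(0.00361·2.83e-07) = 3.129e+04 rad/s.
Step 2 — f₀ = ω₀/(2π) = 4979 Hz.
Step 3 — Series Q: Q = ω₀L/R = 3.129e+04·0.00361/1200 = 0.09412.
Step 4 — Bandwidth: Δω = ω₀/Q = 3.324e+05 rad/s; BW = Δω/(2π) = 5.29e+04 Hz.

(a) f₀ = 4979 Hz  (b) Q = 0.09412  (c) BW = 5.29e+04 Hz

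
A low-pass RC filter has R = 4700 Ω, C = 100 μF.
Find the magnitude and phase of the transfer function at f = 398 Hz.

Step 1 — Angular frequency: ω = 2π·398 = 2501 rad/s.
Step 2 — Transfer function: H(jω) = 1/(1 + jωRC).
Step 3 — Denominator: 1 + jωRC = 1 + j·2501·4700·0.0001 = 1 + j1175.
Step 4 — H = 7.239e-07 - j0.0008508.
Step 5 — Magnitude: |H| = 0.0008508 (-61.4 dB); phase: φ = -90.0°.

|H| = 0.0008508 (-61.4 dB), φ = -90.0°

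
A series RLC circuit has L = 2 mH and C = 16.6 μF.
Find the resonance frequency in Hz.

Step 1 — Resonance condition Im(Z)=0 gives ω₀ = 1/√(LC).
Step 2 — ω₀ = 1/√(0.002·1.66e-05) = 5488 rad/s.
Step 3 — f₀ = ω₀/(2π) = 873.5 Hz.

f₀ = 873.5 Hz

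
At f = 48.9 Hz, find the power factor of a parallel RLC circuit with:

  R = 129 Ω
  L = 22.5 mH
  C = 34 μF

Step 1 — Angular frequency: ω = 2π·f = 2π·48.9 = 307.2 rad/s.
Step 2 — Component impedances:
  R: Z = R = 129 Ω
  L: Z = jωL = j·307.2·0.0225 = 0 + j6.913 Ω
  C: Z = 1/(jωC) = -j/(ω·C) = 0 - j95.73 Ω
Step 3 — Parallel combination: 1/Z_total = 1/R + 1/L + 1/C; Z_total = 0.429 + j7.426 Ω = 7.439∠86.7° Ω.
Step 4 — Power factor: PF = cos(φ) = Re(Z)/|Z| = 0.428957/7.43878 = 0.05766.
Step 5 — Type: Im(Z) = 7.426 ⇒ lagging (phase φ = 86.7°).

PF = 0.05766 (lagging, φ = 86.7°)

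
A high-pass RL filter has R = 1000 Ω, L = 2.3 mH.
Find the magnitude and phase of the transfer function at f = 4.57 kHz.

Step 1 — Angular frequency: ω = 2π·4570 = 2.871e+04 rad/s.
Step 2 — Transfer function: H(jω) = jωL/(R + jωL).
Step 3 — Numerator jωL = j·66.04; denominator R + jωL = 1000 + j66.04.
Step 4 — H = 0.004343 + j0.06576.
Step 5 — Magnitude: |H| = 0.0659 (-23.6 dB); phase: φ = 86.2°.

|H| = 0.0659 (-23.6 dB), φ = 86.2°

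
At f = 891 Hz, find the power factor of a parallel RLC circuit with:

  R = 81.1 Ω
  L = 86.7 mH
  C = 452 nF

Step 1 — Angular frequency: ω = 2π·f = 2π·891 = 5598 rad/s.
Step 2 — Component impedances:
  R: Z = R = 81.1 Ω
  L: Z = jωL = j·5598·0.0867 = 0 + j485.4 Ω
  C: Z = 1/(jωC) = -j/(ω·C) = 0 - j395.2 Ω
Step 3 — Parallel combination: 1/Z_total = 1/R + 1/L + 1/C; Z_total = 80.98 - j3.088 Ω = 81.04∠-2.2° Ω.
Step 4 — Power factor: PF = cos(φ) = Re(Z)/|Z| = 80.98/81.04 = 0.9993.
Step 5 — Type: Im(Z) = -3.088 ⇒ leading (phase φ = -2.2°).

PF = 0.9993 (leading, φ = -2.2°)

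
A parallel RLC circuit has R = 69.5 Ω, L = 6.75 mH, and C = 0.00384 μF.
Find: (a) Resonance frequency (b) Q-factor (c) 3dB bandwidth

Step 1 — Resonance: ω₀ = 1/√(LC) = 1/√(0.00675·3.84e-09) = 1.964e+05 rad/s.
Step 2 — f₀ = ω₀/(2π) = 3.126e+04 Hz.
Step 3 — Parallel Q: Q = R/(ω₀L) = 69.5/(1.964e+05·0.00675) = 0.05242.
Step 4 — Bandwidth: Δω = ω₀/Q = 3.747e+06 rad/s; BW = Δω/(2π) = 5.964e+05 Hz.

(a) f₀ = 3.126e+04 Hz  (b) Q = 0.05242  (c) BW = 5.964e+05 Hz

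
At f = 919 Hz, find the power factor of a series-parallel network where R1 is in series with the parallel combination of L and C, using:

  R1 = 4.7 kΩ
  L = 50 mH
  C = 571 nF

Step 1 — Angular frequency: ω = 2π·f = 2π·919 = 5774 rad/s.
Step 2 — Component impedances:
  R1: Z = R = 4700 Ω
  L: Z = jωL = j·5774·0.05 = 0 + j288.7 Ω
  C: Z = 1/(jωC) = -j/(ω·C) = 0 - j303.3 Ω
Step 3 — Parallel branch: L || C = 1/(1/L + 1/C) = 0 + j6004 Ω.
Step 4 — Series with R1: Z_total = R1 + (L || C) = 4700 + j6004 Ω = 7625∠51.9° Ω.
Step 5 — Power factor: PF = cos(φ) = Re(Z)/|Z| = 4700/7625 = 0.6164.
Step 6 — Type: Im(Z) = 6004 ⇒ lagging (phase φ = 51.9°).

PF = 0.6164 (lagging, φ = 51.9°)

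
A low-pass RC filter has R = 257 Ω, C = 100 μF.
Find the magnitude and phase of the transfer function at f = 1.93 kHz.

Step 1 — Angular frequency: ω = 2π·1930 = 1.213e+04 rad/s.
Step 2 — Transfer function: H(jω) = 1/(1 + jωRC).
Step 3 — Denominator: 1 + jωRC = 1 + j·1.213e+04·257·0.0001 = 1 + j311.7.
Step 4 — H = 1.03e-05 - j0.003209.
Step 5 — Magnitude: |H| = 0.003209 (-49.9 dB); phase: φ = -89.8°.

|H| = 0.003209 (-49.9 dB), φ = -89.8°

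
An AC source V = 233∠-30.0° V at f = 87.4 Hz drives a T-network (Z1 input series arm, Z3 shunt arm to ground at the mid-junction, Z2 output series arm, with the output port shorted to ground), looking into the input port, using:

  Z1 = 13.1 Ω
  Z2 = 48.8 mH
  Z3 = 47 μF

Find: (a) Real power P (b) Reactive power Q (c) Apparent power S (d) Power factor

Step 1 — Angular frequency: ω = 2π·f = 2π·87.4 = 549.2 rad/s.
Step 2 — Component impedances:
  Z1: Z = R = 13.1 Ω
  Z2: Z = jωL = j·549.2·0.0488 = 0 + j26.8 Ω
  Z3: Z = 1/(jωC) = -j/(ω·C) = 0 - j38.74 Ω
Step 3 — With the output port shorted to ground, the output series arm Z2 runs from the junction to ground; the shunt arm Z3 also runs from the junction to ground. They appear in parallel: Z3 || Z2 = 0 + j86.92 Ω.
Step 4 — Series with input arm Z1: Z_in = Z1 + (Z3 || Z2) = 13.1 + j86.92 Ω = 87.9∠81.4° Ω.
Step 5 — Source phasor: V = 233∠-30.0° V = 201.8 - j116.5 V.
Step 6 — Current: I = V / Z = -0.9685 - j2.468 A = 2.651∠-111.4° A.
Step 7 — Complex power: S = V·I* = 92.05 + j610.7 VA.
Step 8 — Real power: P = Re(S) = 92.05 W.
Step 9 — Reactive power: Q = Im(S) = 610.7 VAR.
Step 10 — Apparent power: |S| = 617.6 VA.
Step 11 — Power factor: PF = P/|S| = 0.149 (lagging).

(a) P = 92.05 W  (b) Q = 610.7 VAR  (c) S = 617.6 VA  (d) PF = 0.149 (lagging)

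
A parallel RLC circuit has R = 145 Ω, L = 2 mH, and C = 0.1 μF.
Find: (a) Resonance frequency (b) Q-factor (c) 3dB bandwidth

Step 1 — Resonance: ω₀ = 1/√(LC) = 1/√(0.002·1e-07) = 7.071e+04 rad/s.
Step 2 — f₀ = ω₀/(2π) = 1.125e+04 Hz.
Step 3 — Parallel Q: Q = R/(ω₀L) = 145/(7.071e+04·0.002) = 1.025.
Step 4 — Bandwidth: Δω = ω₀/Q = 6.897e+04 rad/s; BW = Δω/(2π) = 1.098e+04 Hz.

(a) f₀ = 1.125e+04 Hz  (b) Q = 1.025  (c) BW = 1.098e+04 Hz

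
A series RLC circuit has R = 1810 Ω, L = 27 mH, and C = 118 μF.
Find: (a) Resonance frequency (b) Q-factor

Step 1 — Resonance condition Im(Z)=0 gives ω₀ = 1/√(LC).
Step 2 — ω₀ = 1/√(0.027·0.000118) = 560.2 rad/s.
Step 3 — f₀ = ω₀/(2π) = 89.17 Hz.
Step 4 — Series Q: Q = ω₀L/R = 560.2·0.027/1810 = 0.008357.

(a) f₀ = 89.17 Hz  (b) Q = 0.008357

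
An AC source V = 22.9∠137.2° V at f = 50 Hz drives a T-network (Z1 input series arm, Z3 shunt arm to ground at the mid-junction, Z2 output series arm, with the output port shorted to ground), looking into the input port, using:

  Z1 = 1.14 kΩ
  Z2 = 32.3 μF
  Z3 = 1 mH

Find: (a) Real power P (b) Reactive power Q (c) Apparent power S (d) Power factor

Step 1 — Angular frequency: ω = 2π·f = 2π·50 = 314.2 rad/s.
Step 2 — Component impedances:
  Z1: Z = R = 1140 Ω
  Z2: Z = 1/(jωC) = -j/(ω·C) = 0 - j98.55 Ω
  Z3: Z = jωL = j·314.2·0.001 = 0 + j0.3142 Ω
Step 3 — With the output port shorted to ground, the output series arm Z2 runs from the junction to ground; the shunt arm Z3 also runs from the junction to ground. They appear in parallel: Z3 || Z2 = 0 + j0.3152 Ω.
Step 4 — Series with input arm Z1: Z_in = Z1 + (Z3 || Z2) = 1140 + j0.3152 Ω = 1140∠0.0° Ω.
Step 5 — Source phasor: V = 22.9∠137.2° V = -16.8 + j15.56 V.
Step 6 — Current: I = V / Z = -0.01474 + j0.01365 A = 0.02009∠137.2° A.
Step 7 — Complex power: S = V·I* = 0.46 + j0.0001272 VA.
Step 8 — Real power: P = Re(S) = 0.46 W.
Step 9 — Reactive power: Q = Im(S) = 0.0001272 VAR.
Step 10 — Apparent power: |S| = 0.46 VA.
Step 11 — Power factor: PF = P/|S| = 1 (lagging).

(a) P = 0.46 W  (b) Q = 0.0001272 VAR  (c) S = 0.46 VA  (d) PF = 1 (lagging)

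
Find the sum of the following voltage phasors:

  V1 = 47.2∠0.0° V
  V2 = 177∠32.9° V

Step 1 — Convert each phasor to rectangular form:
  V1 = 47.2·(cos(0.0°) + j·sin(0.0°)) = 47.2 V
  V2 = 177·(cos(32.9°) + j·sin(32.9°)) = 148.6 + j96.14 V
Step 2 — Sum components: V_total = 195.8 + j96.14 V.
Step 3 — Convert to polar: |V_total| = 218.1 V, ∠V_total = 26.2°.

V_total = 218.1∠26.2° V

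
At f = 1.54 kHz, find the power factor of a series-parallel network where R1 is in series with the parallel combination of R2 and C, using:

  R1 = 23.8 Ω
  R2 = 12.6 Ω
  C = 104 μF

Step 1 — Angular frequency: ω = 2π·f = 2π·1540 = 9676 rad/s.
Step 2 — Component impedances:
  R1: Z = R = 23.8 Ω
  R2: Z = R = 12.6 Ω
  C: Z = 1/(jωC) = -j/(ω·C) = 0 - j0.9937 Ω
Step 3 — Parallel branch: R2 || C = 1/(1/R2 + 1/C) = 0.07789 - j0.9876 Ω.
Step 4 — Series with R1: Z_total = R1 + (R2 || C) = 23.88 - j0.9876 Ω = 23.9∠-2.4° Ω.
Step 5 — Power factor: PF = cos(φ) = Re(Z)/|Z| = 23.8779/23.8983 = 0.9991.
Step 6 — Type: Im(Z) = -0.9876 ⇒ leading (phase φ = -2.4°).

PF = 0.9991 (leading, φ = -2.4°)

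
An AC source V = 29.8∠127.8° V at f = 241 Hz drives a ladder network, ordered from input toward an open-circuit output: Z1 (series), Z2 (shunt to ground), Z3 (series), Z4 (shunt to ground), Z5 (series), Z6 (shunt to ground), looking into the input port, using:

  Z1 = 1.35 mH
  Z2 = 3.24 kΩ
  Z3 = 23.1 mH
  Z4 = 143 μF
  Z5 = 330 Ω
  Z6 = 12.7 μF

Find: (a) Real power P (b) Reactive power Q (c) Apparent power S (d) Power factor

Step 1 — Angular frequency: ω = 2π·f = 2π·241 = 1514 rad/s.
Step 2 — Component impedances:
  Z1: Z = jωL = j·1514·0.00135 = 0 + j2.044 Ω
  Z2: Z = R = 3240 Ω
  Z3: Z = jωL = j·1514·0.0231 = 0 + j34.98 Ω
  Z4: Z = 1/(jωC) = -j/(ω·C) = 0 - j4.618 Ω
  Z5: Z = R = 330 Ω
  Z6: Z = 1/(jωC) = -j/(ω·C) = 0 - j52 Ω
Step 3 — Ladder network (open output): work backward from the far end, alternating series and parallel combinations. Z_in = 0.3474 + j32.41 Ω = 32.41∠89.4° Ω.
Step 4 — Source phasor: V = 29.8∠127.8° V = -18.26 + j23.55 V.
Step 5 — Current: I = V / Z = 0.7204 + j0.5712 A = 0.9194∠38.4° A.
Step 6 — Complex power: S = V·I* = 0.2937 + j27.4 VA.
Step 7 — Real power: P = Re(S) = 0.2937 W.
Step 8 — Reactive power: Q = Im(S) = 27.4 VAR.
Step 9 — Apparent power: |S| = 27.4 VA.
Step 10 — Power factor: PF = P/|S| = 0.01072 (lagging).

(a) P = 0.2937 W  (b) Q = 27.4 VAR  (c) S = 27.4 VA  (d) PF = 0.01072 (lagging)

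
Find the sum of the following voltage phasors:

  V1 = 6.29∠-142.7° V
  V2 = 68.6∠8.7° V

Step 1 — Convert each phasor to rectangular form:
  V1 = 6.29·(cos(-142.7°) + j·sin(-142.7°)) = -5.004 - j3.812 V
  V2 = 68.6·(cos(8.7°) + j·sin(8.7°)) = 67.81 + j10.38 V
Step 2 — Sum components: V_total = 62.81 + j6.565 V.
Step 3 — Convert to polar: |V_total| = 63.15 V, ∠V_total = 6.0°.

V_total = 63.15∠6.0° V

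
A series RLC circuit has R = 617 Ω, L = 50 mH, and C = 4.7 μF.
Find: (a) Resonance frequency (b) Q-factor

Step 1 — Resonance condition Im(Z)=0 gives ω₀ = 1/√(LC).
Step 2 — ω₀ = 1/√(0.05·4.7e-06) = 2063 rad/s.
Step 3 — f₀ = ω₀/(2π) = 328.3 Hz.
Step 4 — Series Q: Q = ω₀L/R = 2063·0.05/617 = 0.1672.

(a) f₀ = 328.3 Hz  (b) Q = 0.1672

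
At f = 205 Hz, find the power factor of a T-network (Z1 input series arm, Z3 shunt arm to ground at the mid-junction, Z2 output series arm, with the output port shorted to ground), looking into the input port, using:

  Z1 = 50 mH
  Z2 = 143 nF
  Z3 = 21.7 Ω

Step 1 — Angular frequency: ω = 2π·f = 2π·205 = 1288 rad/s.
Step 2 — Component impedances:
  Z1: Z = jωL = j·1288·0.05 = 0 + j64.4 Ω
  Z2: Z = 1/(jωC) = -j/(ω·C) = 0 - j5429 Ω
  Z3: Z = R = 21.7 Ω
Step 3 — With the output port shorted to ground, the output series arm Z2 runs from the junction to ground; the shunt arm Z3 also runs from the junction to ground. They appear in parallel: Z3 || Z2 = 21.7 - j0.08673 Ω.
Step 4 — Series with input arm Z1: Z_in = Z1 + (Z3 || Z2) = 21.7 + j64.32 Ω = 67.88∠71.4° Ω.
Step 5 — Power factor: PF = cos(φ) = Re(Z)/|Z| = 21.7/67.88 = 0.3197.
Step 6 — Type: Im(Z) = 64.32 ⇒ lagging (phase φ = 71.4°).

PF = 0.3197 (lagging, φ = 71.4°)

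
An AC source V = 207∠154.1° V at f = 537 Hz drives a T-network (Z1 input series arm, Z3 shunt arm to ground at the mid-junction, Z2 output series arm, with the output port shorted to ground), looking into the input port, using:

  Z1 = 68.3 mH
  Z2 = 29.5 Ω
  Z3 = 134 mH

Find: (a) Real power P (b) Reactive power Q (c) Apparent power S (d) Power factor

Step 1 — Angular frequency: ω = 2π·f = 2π·537 = 3374 rad/s.
Step 2 — Component impedances:
  Z1: Z = jωL = j·3374·0.0683 = 0 + j230.4 Ω
  Z2: Z = R = 29.5 Ω
  Z3: Z = jωL = j·3374·0.134 = 0 + j452.1 Ω
Step 3 — With the output port shorted to ground, the output series arm Z2 runs from the junction to ground; the shunt arm Z3 also runs from the junction to ground. They appear in parallel: Z3 || Z2 = 29.37 + j1.917 Ω.
Step 4 — Series with input arm Z1: Z_in = Z1 + (Z3 || Z2) = 29.37 + j232.4 Ω = 234.2∠82.8° Ω.
Step 5 — Source phasor: V = 207∠154.1° V = -186.2 + j90.42 V.
Step 6 — Current: I = V / Z = 0.2833 + j0.8372 A = 0.8838∠71.3° A.
Step 7 — Complex power: S = V·I* = 22.95 + j181.5 VA.
Step 8 — Real power: P = Re(S) = 22.95 W.
Step 9 — Reactive power: Q = Im(S) = 181.5 VAR.
Step 10 — Apparent power: |S| = 182.9 VA.
Step 11 — Power factor: PF = P/|S| = 0.1254 (lagging).

(a) P = 22.95 W  (b) Q = 181.5 VAR  (c) S = 182.9 VA  (d) PF = 0.1254 (lagging)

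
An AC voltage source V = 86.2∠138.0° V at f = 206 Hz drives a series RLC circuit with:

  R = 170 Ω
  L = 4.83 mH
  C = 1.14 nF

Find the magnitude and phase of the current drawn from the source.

Step 1 — Angular frequency: ω = 2π·f = 2π·206 = 1294 rad/s.
Step 2 — Component impedances:
  R: Z = R = 170 Ω
  L: Z = jωL = j·1294·0.00483 = 0 + j6.252 Ω
  C: Z = 1/(jωC) = -j/(ω·C) = 0 - j6.777e+05 Ω
Step 3 — Series combination: Z_total = R + L + C = 170 - j6.777e+05 Ω = 6.777e+05∠-90.0° Ω.
Step 4 — Source phasor: V = 86.2∠138.0° V = -64.06 + j57.68 V.
Step 5 — Ohm's law: I = V / Z_total = (-64.06 + j57.68) / (170 - j6.777e+05) = -8.513e-05 - j9.45e-05 A.
Step 6 — Convert to polar: |I| = 0.0001272 A, ∠I = -132.0°.

I = 0.0001272∠-132.0° A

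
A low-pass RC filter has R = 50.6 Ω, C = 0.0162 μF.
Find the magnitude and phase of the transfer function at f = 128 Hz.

Step 1 — Angular frequency: ω = 2π·128 = 804.2 rad/s.
Step 2 — Transfer function: H(jω) = 1/(1 + jωRC).
Step 3 — Denominator: 1 + jωRC = 1 + j·804.2·50.6·1.62e-08 = 1 + j0.0006593.
Step 4 — H = 1 - j0.0006593.
Step 5 — Magnitude: |H| = 1 (-0.0 dB); phase: φ = -0.0°.

|H| = 1 (-0.0 dB), φ = -0.0°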